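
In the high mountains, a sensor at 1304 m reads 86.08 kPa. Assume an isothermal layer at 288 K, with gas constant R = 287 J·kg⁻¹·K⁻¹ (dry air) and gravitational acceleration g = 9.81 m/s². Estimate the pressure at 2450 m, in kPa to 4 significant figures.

P ≈ 75.13 kPa

Scale height: H = RT/g = 287 × 288 / 9.81 = 8425.7 m.
Between two levels, P₂ = P₁ exp(−Δz/H) with Δz = z₂ − z₁.
Δz = 2450.0 − 1304.0 = 1146.0 m; Δz/H = 1146.0/8425.7 = 0.13601.
P₂ = 86.08 × exp(−0.13601) = 86.08 × 0.87283 = 75.133 kPa.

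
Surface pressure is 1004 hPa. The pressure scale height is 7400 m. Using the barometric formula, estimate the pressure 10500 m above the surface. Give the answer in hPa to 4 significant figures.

Barometric formula: P = P₀ exp(−z/H).
z/H = 10500/7400.0 = 1.4189; exp(−1.4189) = 0.24198.
P = 1004 × 0.24198 = 242.95 hPa.

P ≈ 242.9 hPa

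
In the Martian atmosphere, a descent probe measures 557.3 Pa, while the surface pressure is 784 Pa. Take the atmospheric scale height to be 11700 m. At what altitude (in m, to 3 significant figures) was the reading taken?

Invert the barometric formula: z = H ln(P₀/P).
P₀/P = 784/557.3 = 1.4068; ln(1.4068) = 0.34132.
z = 11700 × 0.34132 = 3993.4 m.

z ≈ 3990 m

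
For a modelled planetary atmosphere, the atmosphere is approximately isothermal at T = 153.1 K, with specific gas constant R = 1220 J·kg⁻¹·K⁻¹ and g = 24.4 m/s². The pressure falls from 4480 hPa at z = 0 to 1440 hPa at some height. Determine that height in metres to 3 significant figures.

Scale height: H = RT/g = 1220 × 153.1 / 24.4 = 7655.0 m.
Invert the barometric formula: z = H ln(P₀/P).
P₀/P = 4480/1440 = 3.1111; ln(3.1111) = 1.1350.
z = 7655.0 × 1.1350 = 8688.4 m.

z ≈ 8690 m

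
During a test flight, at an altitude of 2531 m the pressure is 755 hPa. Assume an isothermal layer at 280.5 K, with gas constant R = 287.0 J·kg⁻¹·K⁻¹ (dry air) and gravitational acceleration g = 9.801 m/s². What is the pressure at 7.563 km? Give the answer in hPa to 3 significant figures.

Scale height: H = RT/g = 287.0 × 280.5 / 9.801 = 8213.8 m.
Between two levels, P₂ = P₁ exp(−Δz/H) with Δz = z₂ − z₁.
Δz = 7563.0 − 2531.0 = 5032.0 m; Δz/H = 5032.0/8213.8 = 0.61263.
P₂ = 755 × exp(−0.61263) = 755 × 0.54192 = 409.15 hPa.

P ≈ 409 hPa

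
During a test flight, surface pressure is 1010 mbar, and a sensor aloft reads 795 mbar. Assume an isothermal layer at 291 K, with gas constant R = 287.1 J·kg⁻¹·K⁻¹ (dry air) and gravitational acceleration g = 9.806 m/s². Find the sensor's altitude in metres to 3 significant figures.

Scale height: H = RT/g = 287.1 × 291 / 9.806 = 8519.9 m.
Invert the barometric formula: z = H ln(P₀/P).
P₀/P = 1010/795 = 1.2704; ln(1.2704) = 0.23933.
z = 8519.9 × 0.23933 = 2039.1 m.

z ≈ 2040 m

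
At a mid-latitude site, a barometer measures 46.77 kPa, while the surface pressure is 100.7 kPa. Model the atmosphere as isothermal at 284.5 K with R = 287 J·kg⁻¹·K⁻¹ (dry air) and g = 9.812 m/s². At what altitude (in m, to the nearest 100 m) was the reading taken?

z ≈ 6400 m

Scale height: H = RT/g = 287 × 284.5 / 9.812 = 8321.6 m.
Invert the barometric formula: z = H ln(P₀/P).
P₀/P = 100.7/46.77 = 2.1531; ln(2.1531) = 0.76691.
z = 8321.6 × 0.76691 = 6381.9 m.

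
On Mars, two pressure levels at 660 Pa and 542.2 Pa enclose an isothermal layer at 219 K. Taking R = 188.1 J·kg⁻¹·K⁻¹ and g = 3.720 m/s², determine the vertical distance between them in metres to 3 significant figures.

Hypsometric equation: Δz = (R T̄/g) ln(P₁/P₂).
R T̄/g = 188.1 × 219 / 3.720 = 11074 m.
ln(660/542.2) = ln(1.2173) = 0.19664.
Δz = 11074 × 0.19664 = 2177.6 m.

Δz ≈ 2180 m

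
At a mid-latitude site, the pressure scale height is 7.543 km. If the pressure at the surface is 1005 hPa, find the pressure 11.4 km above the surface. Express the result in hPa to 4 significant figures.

P ≈ 221.7 hPa

Barometric formula: P = P₀ exp(−z/H).
z/H = 11400/7543.0 = 1.5113; exp(−1.5113) = 0.22062.
P = 1005 × 0.22062 = 221.72 hPa.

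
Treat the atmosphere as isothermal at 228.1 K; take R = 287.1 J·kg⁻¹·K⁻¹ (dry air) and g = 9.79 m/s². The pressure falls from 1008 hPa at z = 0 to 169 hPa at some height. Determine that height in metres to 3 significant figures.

Scale height: H = RT/g = 287.1 × 228.1 / 9.79 = 6689.2 m.
Invert the barometric formula: z = H ln(P₀/P).
P₀/P = 1008/169 = 5.9645; ln(5.9645) = 1.7858.
z = 6689.2 × 1.7858 = 11946 m.

z ≈ 11900 m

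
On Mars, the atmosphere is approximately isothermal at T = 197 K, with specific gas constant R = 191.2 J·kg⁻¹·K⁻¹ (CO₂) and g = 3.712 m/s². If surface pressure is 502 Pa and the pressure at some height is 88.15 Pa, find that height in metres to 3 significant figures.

Scale height: H = RT/g = 191.2 × 197 / 3.712 = 10147 m.
Invert the barometric formula: z = H ln(P₀/P).
P₀/P = 502/88.15 = 5.6948; ln(5.6948) = 1.7396.
z = 10147 × 1.7396 = 17652 m.

z ≈ 17700 m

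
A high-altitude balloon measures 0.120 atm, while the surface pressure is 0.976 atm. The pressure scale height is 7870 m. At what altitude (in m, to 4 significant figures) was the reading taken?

z ≈ 16500 m

Invert the barometric formula: z = H ln(P₀/P).
P₀/P = 0.976/0.120 = 8.1333; ln(8.1333) = 2.0960.
z = 7870.0 × 2.0960 = 16496 m.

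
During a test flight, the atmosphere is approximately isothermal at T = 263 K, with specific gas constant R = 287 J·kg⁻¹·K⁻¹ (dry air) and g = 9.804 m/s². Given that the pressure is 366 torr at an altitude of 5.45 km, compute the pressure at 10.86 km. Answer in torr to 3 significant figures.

Scale height: H = RT/g = 287 × 263 / 9.804 = 7699.0 m.
Between two levels, P₂ = P₁ exp(−Δz/H) with Δz = z₂ − z₁.
Δz = 10860 − 5450.0 = 5410.0 m; Δz/H = 5410.0/7699.0 = 0.70269.
P₂ = 366 × exp(−0.70269) = 366 × 0.49525 = 181.26 torr.

P ≈ 181 torr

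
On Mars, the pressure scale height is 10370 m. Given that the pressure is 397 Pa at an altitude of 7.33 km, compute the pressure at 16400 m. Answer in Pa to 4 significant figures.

P ≈ 165.6 Pa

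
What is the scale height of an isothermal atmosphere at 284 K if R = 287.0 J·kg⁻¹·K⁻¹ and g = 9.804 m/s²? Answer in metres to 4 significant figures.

The scale height of an isothermal atmosphere is H = RT/g.
H = 287.0 × 284 / 9.804 = 81508/9.804 = 8313.7 m.

H ≈ 8314 m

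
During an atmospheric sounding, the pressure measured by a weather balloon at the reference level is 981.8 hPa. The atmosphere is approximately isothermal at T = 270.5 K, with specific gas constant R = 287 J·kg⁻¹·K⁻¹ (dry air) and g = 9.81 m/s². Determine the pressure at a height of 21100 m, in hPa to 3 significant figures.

P ≈ 68.2 hPa

Scale height: H = RT/g = 287 × 270.5 / 9.81 = 7913.7 m.
Barometric formula: P = P₀ exp(−z/H).
z/H = 21100/7913.7 = 2.6663; exp(−2.6663) = 0.069509.
P = 981.8 × 0.069509 = 68.244 hPa.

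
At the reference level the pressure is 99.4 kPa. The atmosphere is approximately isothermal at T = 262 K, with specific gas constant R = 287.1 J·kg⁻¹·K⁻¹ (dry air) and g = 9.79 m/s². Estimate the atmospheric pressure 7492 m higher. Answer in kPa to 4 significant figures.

P ≈ 37.49 kPa

Scale height: H = RT/g = 287.1 × 262 / 9.79 = 7683.4 m.
Barometric formula: P = P₀ exp(−z/H).
z/H = 7492.0/7683.4 = 0.97509; exp(−0.97509) = 0.37716.
P = 99.4 × 0.37716 = 37.490 kPa.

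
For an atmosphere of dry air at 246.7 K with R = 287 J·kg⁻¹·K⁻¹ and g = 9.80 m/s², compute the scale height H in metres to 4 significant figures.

The scale height of an isothermal atmosphere is H = RT/g.
H = 287 × 246.7 / 9.80 = 70803/9.80 = 7224.8 m.

H ≈ 7225 m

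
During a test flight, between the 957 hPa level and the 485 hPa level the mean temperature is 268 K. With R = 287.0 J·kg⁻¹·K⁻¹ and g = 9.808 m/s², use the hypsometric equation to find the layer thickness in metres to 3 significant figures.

Δz ≈ 5330 m

Hypsometric equation: Δz = (R T̄/g) ln(P₁/P₂).
R T̄/g = 287.0 × 268 / 9.808 = 7842.2 m.
ln(957/485) = ln(1.9732) = 0.67966.
Δz = 7842.2 × 0.67966 = 5330.0 m.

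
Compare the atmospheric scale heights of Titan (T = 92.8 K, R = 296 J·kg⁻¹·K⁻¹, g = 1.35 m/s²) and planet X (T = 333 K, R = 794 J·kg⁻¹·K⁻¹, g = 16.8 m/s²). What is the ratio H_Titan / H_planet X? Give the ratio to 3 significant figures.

H_Titan/H_planet X ≈ 1.29

H = RT/g for each body.
H_Titan = 296 × 92.8 / 1.35 = 20347 m.
H_planet X = 794 × 333 / 16.8 = 15738 m.
H_Titan/H_planet X = 20347/15738 = 1.2929.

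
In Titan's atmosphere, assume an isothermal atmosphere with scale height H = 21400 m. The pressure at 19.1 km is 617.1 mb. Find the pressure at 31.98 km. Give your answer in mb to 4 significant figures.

Between two levels, P₂ = P₁ exp(−Δz/H) with Δz = z₂ − z₁.
Δz = 31980 − 19100 = 12880 m; Δz/H = 12880/21400 = 0.60187.
P₂ = 617.1 × exp(−0.60187) = 617.1 × 0.54779 = 338.04 mb.

P ≈ 338.0 mb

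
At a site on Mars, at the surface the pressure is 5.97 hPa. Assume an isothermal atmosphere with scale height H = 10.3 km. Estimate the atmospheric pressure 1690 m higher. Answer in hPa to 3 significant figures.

Barometric formula: P = P₀ exp(−z/H).
z/H = 1690.0/10300 = 0.16408; exp(−0.16408) = 0.84867.
P = 5.97 × 0.84867 = 5.0666 hPa.

P ≈ 5.07 hPa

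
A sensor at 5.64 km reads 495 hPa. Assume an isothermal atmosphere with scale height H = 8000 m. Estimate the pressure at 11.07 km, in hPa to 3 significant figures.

Between two levels, P₂ = P₁ exp(−Δz/H) with Δz = z₂ − z₁.
Δz = 11070 − 5640.0 = 5430.0 m; Δz/H = 5430.0/8000.0 = 0.67875.
P₂ = 495 × exp(−0.67875) = 495 × 0.50725 = 251.09 hPa.

P ≈ 251 hPa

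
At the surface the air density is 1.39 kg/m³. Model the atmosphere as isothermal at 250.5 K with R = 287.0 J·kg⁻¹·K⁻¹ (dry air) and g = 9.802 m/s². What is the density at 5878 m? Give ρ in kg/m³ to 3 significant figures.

ρ ≈ 0.624 kg/m³

Scale height: H = RT/g = 287.0 × 250.5 / 9.802 = 7334.6 m.
In an isothermal atmosphere, density decays like pressure: ρ = ρ₀ exp(−z/H).
z/H = 5878.0/7334.6 = 0.80141; exp(−0.80141) = 0.44870.
ρ = 1.39 × 0.44870 = 0.62369 kg/m³.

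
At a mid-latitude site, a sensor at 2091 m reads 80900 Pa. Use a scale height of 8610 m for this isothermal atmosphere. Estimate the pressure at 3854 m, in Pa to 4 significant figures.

Between two levels, P₂ = P₁ exp(−Δz/H) with Δz = z₂ − z₁.
Δz = 3854.0 − 2091.0 = 1763.0 m; Δz/H = 1763.0/8610.0 = 0.20476.
P₂ = 80900 × exp(−0.20476) = 80900 × 0.81484 = 65921 Pa.

P ≈ 65920 Pa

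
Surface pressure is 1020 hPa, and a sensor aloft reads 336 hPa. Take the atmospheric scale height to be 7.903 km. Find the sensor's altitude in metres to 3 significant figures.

Invert the barometric formula: z = H ln(P₀/P).
P₀/P = 1020/336 = 3.0357; ln(3.0357) = 1.1104.
z = 7903.0 × 1.1104 = 8775.5 m.

z ≈ 8780 m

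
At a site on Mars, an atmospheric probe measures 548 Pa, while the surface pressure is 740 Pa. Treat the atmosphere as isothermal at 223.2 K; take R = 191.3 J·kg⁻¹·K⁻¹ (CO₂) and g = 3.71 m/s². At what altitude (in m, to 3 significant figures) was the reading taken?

z ≈ 3460 m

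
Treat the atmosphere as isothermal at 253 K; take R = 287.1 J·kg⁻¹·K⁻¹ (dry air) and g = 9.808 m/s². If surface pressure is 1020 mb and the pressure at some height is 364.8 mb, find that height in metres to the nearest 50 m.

Scale height: H = RT/g = 287.1 × 253 / 9.808 = 7405.8 m.
Invert the barometric formula: z = H ln(P₀/P).
P₀/P = 1020/364.8 = 2.7961; ln(2.7961) = 1.0282.
z = 7405.8 × 1.0282 = 7614.6 m.

z ≈ 7600 m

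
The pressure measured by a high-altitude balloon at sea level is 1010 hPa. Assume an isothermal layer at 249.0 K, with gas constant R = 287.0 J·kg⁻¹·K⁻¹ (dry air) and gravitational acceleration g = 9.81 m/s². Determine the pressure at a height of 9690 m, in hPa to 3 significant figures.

Scale height: H = RT/g = 287.0 × 249.0 / 9.81 = 7284.7 m.
Barometric formula: P = P₀ exp(−z/H).
z/H = 9690.0/7284.7 = 1.3302; exp(−1.3302) = 0.26442.
P = 1010 × 0.26442 = 267.06 hPa.

P ≈ 267 hPa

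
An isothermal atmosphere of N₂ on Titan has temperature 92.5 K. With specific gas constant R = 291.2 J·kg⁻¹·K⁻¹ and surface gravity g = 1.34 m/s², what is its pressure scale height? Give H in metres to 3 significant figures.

H ≈ 20100 m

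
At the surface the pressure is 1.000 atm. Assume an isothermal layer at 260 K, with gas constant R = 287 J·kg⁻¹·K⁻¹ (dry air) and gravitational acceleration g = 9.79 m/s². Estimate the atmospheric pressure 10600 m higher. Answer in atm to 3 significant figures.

Scale height: H = RT/g = 287 × 260 / 9.79 = 7622.1 m.
Barometric formula: P = P₀ exp(−z/H).
z/H = 10600/7622.1 = 1.3907; exp(−1.3907) = 0.24890.
P = 1.000 × 0.24890 = 0.24890 atm.

P ≈ 0.249 atm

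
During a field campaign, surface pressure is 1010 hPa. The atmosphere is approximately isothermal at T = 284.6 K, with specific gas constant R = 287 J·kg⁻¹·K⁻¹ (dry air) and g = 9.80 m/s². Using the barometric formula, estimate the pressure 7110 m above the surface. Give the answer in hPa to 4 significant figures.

P ≈ 430.4 hPa

Scale height: H = RT/g = 287 × 284.6 / 9.80 = 8334.7 m.
Barometric formula: P = P₀ exp(−z/H).
z/H = 7110.0/8334.7 = 0.85306; exp(−0.85306) = 0.42611.
P = 1010 × 0.42611 = 430.37 hPa.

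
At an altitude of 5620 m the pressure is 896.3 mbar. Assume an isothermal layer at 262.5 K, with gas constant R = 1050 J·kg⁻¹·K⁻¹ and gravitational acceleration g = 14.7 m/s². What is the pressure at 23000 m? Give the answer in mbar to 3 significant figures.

P ≈ 355 mbar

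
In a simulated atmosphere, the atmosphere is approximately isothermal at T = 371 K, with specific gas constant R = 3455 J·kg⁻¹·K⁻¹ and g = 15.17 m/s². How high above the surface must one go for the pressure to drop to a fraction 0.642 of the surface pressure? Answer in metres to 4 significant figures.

z ≈ 37450 m

Scale height: H = RT/g = 3455 × 371 / 15.17 = 84496 m.
Set P/P₀ = exp(−z/H) = 0.642, so z = −H ln(0.642).
−ln(0.642) = 0.44317; z = 84496 × 0.44317 = 37446 m.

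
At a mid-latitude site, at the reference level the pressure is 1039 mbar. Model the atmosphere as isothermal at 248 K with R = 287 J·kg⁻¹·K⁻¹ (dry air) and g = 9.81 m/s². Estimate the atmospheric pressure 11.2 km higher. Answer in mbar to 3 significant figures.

P ≈ 222 mbar

Scale height: H = RT/g = 287 × 248 / 9.81 = 7255.5 m.
Barometric formula: P = P₀ exp(−z/H).
z/H = 11200/7255.5 = 1.5437; exp(−1.5437) = 0.21359.
P = 1039 × 0.21359 = 221.92 mbar.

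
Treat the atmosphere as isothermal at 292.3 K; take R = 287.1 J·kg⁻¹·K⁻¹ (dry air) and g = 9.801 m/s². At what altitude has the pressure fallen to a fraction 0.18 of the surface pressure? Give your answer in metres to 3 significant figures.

z ≈ 14700 m

Scale height: H = RT/g = 287.1 × 292.3 / 9.801 = 8562.3 m.
Set P/P₀ = exp(−z/H) = 0.18, so z = −H ln(0.18).
−ln(0.18) = 1.7148; z = 8562.3 × 1.7148 = 14683 m.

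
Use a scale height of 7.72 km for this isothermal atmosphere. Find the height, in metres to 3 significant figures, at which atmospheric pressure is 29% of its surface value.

z ≈ 9560 m

Set P/P₀ = exp(−z/H) = 0.29, so z = −H ln(0.29).
−ln(0.29) = 1.2379; z = 7720.0 × 1.2379 = 9556.6 m.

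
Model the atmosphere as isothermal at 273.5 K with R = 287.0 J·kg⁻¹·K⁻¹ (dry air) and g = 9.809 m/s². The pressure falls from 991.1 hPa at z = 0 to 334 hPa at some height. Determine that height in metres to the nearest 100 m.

Scale height: H = RT/g = 287.0 × 273.5 / 9.809 = 8002.3 m.
Invert the barometric formula: z = H ln(P₀/P).
P₀/P = 991.1/334 = 2.9674; ln(2.9674) = 1.0877.
z = 8002.3 × 1.0877 = 8704.1 m.

z ≈ 8700 m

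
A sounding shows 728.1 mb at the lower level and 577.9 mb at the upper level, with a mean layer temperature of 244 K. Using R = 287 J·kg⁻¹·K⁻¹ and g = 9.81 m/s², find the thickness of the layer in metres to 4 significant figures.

Δz ≈ 1649 m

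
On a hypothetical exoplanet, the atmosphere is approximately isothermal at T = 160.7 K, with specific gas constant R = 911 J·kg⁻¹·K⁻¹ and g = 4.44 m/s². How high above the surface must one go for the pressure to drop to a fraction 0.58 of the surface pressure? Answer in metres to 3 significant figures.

z ≈ 18000 m

Scale height: H = RT/g = 911 × 160.7 / 4.44 = 32972 m.
Set P/P₀ = exp(−z/H) = 0.58, so z = −H ln(0.58).
−ln(0.58) = 0.54473; z = 32972 × 0.54473 = 17961 m.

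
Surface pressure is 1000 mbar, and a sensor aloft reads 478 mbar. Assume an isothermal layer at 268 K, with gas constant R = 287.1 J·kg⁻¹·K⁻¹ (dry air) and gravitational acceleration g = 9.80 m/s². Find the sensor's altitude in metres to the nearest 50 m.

Scale height: H = RT/g = 287.1 × 268 / 9.80 = 7851.3 m.
Invert the barometric formula: z = H ln(P₀/P).
P₀/P = 1000/478 = 2.0921; ln(2.0921) = 0.73817.
z = 7851.3 × 0.73817 = 5795.6 m.

z ≈ 5800 m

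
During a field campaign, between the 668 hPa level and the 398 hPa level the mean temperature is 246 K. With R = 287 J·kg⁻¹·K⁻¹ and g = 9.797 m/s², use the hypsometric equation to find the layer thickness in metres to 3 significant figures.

Hypsometric equation: Δz = (R T̄/g) ln(P₁/P₂).
R T̄/g = 287 × 246 / 9.797 = 7206.5 m.
ln(668/398) = ln(1.6784) = 0.51784.
Δz = 7206.5 × 0.51784 = 3731.8 m.

Δz ≈ 3730 m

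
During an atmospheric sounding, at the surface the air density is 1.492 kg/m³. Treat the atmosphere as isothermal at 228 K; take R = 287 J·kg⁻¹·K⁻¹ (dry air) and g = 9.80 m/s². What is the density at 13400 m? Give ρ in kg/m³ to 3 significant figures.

ρ ≈ 0.201 kg/m³

Scale height: H = RT/g = 287 × 228 / 9.80 = 6677.1 m.
In an isothermal atmosphere, density decays like pressure: ρ = ρ₀ exp(−z/H).
z/H = 13400/6677.1 = 2.0069; exp(−2.0069) = 0.13440.
ρ = 1.492 × 0.13440 = 0.20052 kg/m³.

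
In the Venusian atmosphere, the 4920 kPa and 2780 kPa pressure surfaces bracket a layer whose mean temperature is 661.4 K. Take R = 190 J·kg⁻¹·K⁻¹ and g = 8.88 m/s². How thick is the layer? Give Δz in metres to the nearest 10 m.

Δz ≈ 8080 m

Hypsometric equation: Δz = (R T̄/g) ln(P₁/P₂).
R T̄/g = 190 × 661.4 / 8.88 = 14152 m.
ln(4920/2780) = ln(1.7698) = 0.57087.
Δz = 14152 × 0.57087 = 8079.0 m.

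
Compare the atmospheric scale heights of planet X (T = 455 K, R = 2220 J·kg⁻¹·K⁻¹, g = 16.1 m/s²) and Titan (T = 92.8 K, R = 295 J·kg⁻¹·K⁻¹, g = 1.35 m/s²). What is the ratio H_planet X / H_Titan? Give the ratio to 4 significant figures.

H = RT/g for each body.
H_planet X = 2220 × 455 / 16.1 = 62739 m.
H_Titan = 295 × 92.8 / 1.35 = 20279 m.
H_planet X/H_Titan = 62739/20279 = 3.0938.

H_planet X/H_Titan ≈ 3.094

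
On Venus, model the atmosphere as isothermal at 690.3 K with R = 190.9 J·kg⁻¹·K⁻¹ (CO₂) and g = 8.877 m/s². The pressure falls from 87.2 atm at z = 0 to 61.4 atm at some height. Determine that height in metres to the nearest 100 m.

z ≈ 5200 m

Scale height: H = RT/g = 190.9 × 690.3 / 8.877 = 14845 m.
Invert the barometric formula: z = H ln(P₀/P).
P₀/P = 87.2/61.4 = 1.4202; ln(1.4202) = 0.35080.
z = 14845 × 0.35080 = 5207.6 m.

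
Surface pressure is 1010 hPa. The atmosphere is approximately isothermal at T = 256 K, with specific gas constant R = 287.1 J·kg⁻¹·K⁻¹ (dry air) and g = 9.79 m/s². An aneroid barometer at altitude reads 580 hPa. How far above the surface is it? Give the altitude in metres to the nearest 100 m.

z ≈ 4200 m

Scale height: H = RT/g = 287.1 × 256 / 9.79 = 7507.4 m.
Invert the barometric formula: z = H ln(P₀/P).
P₀/P = 1010/580 = 1.7414; ln(1.7414) = 0.55469.
z = 7507.4 × 0.55469 = 4164.3 m.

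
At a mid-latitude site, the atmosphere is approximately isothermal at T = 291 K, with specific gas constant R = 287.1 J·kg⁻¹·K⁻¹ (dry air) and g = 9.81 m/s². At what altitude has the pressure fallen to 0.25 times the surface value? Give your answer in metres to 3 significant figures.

Scale height: H = RT/g = 287.1 × 291 / 9.81 = 8516.4 m.
Set P/P₀ = exp(−z/H) = 0.25, so z = −H ln(0.25).
−ln(0.25) = 1.3863; z = 8516.4 × 1.3863 = 11806 m.

z ≈ 11800 m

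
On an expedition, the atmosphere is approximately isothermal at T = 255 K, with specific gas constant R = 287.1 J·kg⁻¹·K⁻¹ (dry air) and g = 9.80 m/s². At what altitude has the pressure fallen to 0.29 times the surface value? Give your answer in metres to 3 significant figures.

z ≈ 9250 m

Scale height: H = RT/g = 287.1 × 255 / 9.80 = 7470.5 m.
Set P/P₀ = exp(−z/H) = 0.29, so z = −H ln(0.29).
−ln(0.29) = 1.2379; z = 7470.5 × 1.2379 = 9247.7 m.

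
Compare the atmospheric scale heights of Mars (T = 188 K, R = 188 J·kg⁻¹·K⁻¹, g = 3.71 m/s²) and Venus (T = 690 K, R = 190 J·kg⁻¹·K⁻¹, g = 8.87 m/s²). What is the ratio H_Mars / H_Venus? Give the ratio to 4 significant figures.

H_Mars/H_Venus ≈ 0.6446

H = RT/g for each body.
H_Mars = 188 × 188 / 3.71 = 9526.7 m.
H_Venus = 190 × 690 / 8.87 = 14780 m.
H_Mars/H_Venus = 9526.7/14780 = 0.64457.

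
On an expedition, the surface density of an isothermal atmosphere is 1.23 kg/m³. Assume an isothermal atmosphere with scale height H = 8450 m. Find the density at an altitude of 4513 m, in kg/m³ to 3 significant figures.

In an isothermal atmosphere, density decays like pressure: ρ = ρ₀ exp(−z/H).
z/H = 4513.0/8450.0 = 0.53408; exp(−0.53408) = 0.58621.
ρ = 1.23 × 0.58621 = 0.72104 kg/m³.

ρ ≈ 0.721 kg/m³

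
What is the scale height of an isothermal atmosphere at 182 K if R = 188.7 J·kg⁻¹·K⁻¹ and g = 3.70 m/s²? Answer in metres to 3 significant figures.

The scale height of an isothermal atmosphere is H = RT/g.
H = 188.7 × 182 / 3.70 = 34343/3.70 = 9281.9 m.

H ≈ 9280 m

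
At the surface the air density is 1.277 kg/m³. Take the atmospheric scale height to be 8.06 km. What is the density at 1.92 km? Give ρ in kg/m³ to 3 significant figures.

In an isothermal atmosphere, density decays like pressure: ρ = ρ₀ exp(−z/H).
z/H = 1920.0/8060.0 = 0.23821; exp(−0.23821) = 0.78804.
ρ = 1.277 × 0.78804 = 1.0063 kg/m³.

ρ ≈ 1.01 kg/m³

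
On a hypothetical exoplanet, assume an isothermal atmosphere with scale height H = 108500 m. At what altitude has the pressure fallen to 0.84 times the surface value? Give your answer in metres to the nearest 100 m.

Set P/P₀ = exp(−z/H) = 0.84, so z = −H ln(0.84).
−ln(0.84) = 0.17435; z = 108500 × 0.17435 = 18917 m.

z ≈ 18900 m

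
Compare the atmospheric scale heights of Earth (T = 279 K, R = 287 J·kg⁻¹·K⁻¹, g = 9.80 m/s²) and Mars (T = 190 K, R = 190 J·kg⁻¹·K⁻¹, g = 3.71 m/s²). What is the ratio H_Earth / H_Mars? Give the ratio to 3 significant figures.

H = RT/g for each body.
H_Earth = 287 × 279 / 9.80 = 8170.7 m.
H_Mars = 190 × 190 / 3.71 = 9730.5 m.
H_Earth/H_Mars = 8170.7/9730.5 = 0.83970.

H_Earth/H_Mars ≈ 0.840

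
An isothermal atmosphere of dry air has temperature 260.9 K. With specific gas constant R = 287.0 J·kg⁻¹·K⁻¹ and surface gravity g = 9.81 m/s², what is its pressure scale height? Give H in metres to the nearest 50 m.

The scale height of an isothermal atmosphere is H = RT/g.
H = 287.0 × 260.9 / 9.81 = 74878/9.81 = 7632.8 m.

H ≈ 7650 m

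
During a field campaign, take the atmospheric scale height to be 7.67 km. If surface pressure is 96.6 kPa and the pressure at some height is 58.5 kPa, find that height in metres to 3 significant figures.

z ≈ 3850 m

Invert the barometric formula: z = H ln(P₀/P).
P₀/P = 96.6/58.5 = 1.6513; ln(1.6513) = 0.50156.
z = 7670.0 × 0.50156 = 3847.0 m.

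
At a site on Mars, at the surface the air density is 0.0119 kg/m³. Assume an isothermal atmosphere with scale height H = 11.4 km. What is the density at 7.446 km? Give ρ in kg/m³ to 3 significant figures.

ρ ≈ 0.00619 kg/m³

In an isothermal atmosphere, density decays like pressure: ρ = ρ₀ exp(−z/H).
z/H = 7446.0/11400 = 0.65316; exp(−0.65316) = 0.52040.
ρ = 0.0119 × 0.52040 = 0.0061928 kg/m³.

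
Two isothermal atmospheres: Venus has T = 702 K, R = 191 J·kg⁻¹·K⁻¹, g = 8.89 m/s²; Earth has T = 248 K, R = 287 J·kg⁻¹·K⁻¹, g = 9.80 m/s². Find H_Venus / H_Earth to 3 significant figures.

H = RT/g for each body.
H_Venus = 191 × 702 / 8.89 = 15082 m.
H_Earth = 287 × 248 / 9.80 = 7262.9 m.
H_Venus/H_Earth = 15082/7262.9 = 2.0766.

H_Venus/H_Earth ≈ 2.08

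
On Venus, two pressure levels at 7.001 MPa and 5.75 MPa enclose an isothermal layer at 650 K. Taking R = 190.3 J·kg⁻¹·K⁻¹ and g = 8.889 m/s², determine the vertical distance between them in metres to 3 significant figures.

Δz ≈ 2740 m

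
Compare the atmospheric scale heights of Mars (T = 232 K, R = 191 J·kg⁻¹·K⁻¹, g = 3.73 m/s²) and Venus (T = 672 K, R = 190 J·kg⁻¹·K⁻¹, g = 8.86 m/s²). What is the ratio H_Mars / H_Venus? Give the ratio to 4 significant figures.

H_Mars/H_Venus ≈ 0.8244

H = RT/g for each body.
H_Mars = 191 × 232 / 3.73 = 11880 m.
H_Venus = 190 × 672 / 8.86 = 14411 m.
H_Mars/H_Venus = 11880/14411 = 0.82437.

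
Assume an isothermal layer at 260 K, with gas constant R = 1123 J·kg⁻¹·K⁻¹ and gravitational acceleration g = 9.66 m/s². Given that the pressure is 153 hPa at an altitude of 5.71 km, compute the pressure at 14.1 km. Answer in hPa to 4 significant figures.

P ≈ 115.9 hPa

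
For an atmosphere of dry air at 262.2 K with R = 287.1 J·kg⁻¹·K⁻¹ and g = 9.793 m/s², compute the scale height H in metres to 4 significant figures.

The scale height of an isothermal atmosphere is H = RT/g.
H = 287.1 × 262.2 / 9.793 = 75278/9.793 = 7686.9 m.

H ≈ 7687 m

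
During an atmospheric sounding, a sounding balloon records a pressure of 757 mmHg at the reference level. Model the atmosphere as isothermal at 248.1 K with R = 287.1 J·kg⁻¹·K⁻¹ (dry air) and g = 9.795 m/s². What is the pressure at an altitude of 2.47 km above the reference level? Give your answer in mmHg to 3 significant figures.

P ≈ 539 mmHg

Scale height: H = RT/g = 287.1 × 248.1 / 9.795 = 7272.0 m.
Barometric formula: P = P₀ exp(−z/H).
z/H = 2470.0/7272.0 = 0.33966; exp(−0.33966) = 0.71201.
P = 757 × 0.71201 = 538.99 mmHg.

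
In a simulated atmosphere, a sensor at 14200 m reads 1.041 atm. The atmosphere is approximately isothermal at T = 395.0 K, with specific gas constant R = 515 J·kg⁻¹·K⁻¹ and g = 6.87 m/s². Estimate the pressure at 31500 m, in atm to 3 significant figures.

P ≈ 0.580 atm

Scale height: H = RT/g = 515 × 395.0 / 6.87 = 29611 m.
Between two levels, P₂ = P₁ exp(−Δz/H) with Δz = z₂ − z₁.
Δz = 31500 − 14200 = 17300 m; Δz/H = 17300/29611 = 0.58424.
P₂ = 1.041 × exp(−0.58424) = 1.041 × 0.55753 = 0.58039 atm.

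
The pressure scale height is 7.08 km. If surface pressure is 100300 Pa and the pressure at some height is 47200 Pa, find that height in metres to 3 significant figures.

Invert the barometric formula: z = H ln(P₀/P).
P₀/P = 100300/47200 = 2.1250; ln(2.1250) = 0.75377.
z = 7080.0 × 0.75377 = 5336.7 m.

z ≈ 5340 m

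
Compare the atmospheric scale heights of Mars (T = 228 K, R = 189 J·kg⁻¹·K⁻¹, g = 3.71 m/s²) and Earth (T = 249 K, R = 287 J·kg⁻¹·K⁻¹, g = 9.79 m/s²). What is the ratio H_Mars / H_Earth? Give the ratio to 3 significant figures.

H_Mars/H_Earth ≈ 1.59

H = RT/g for each body.
H_Mars = 189 × 228 / 3.71 = 11615 m.
H_Earth = 287 × 249 / 9.79 = 7299.6 m.
H_Mars/H_Earth = 11615/7299.6 = 1.5912.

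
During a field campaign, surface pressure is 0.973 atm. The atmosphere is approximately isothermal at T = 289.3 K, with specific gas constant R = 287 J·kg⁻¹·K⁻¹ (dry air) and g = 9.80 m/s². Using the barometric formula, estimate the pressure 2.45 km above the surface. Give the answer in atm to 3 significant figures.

P ≈ 0.729 atm

Scale height: H = RT/g = 287 × 289.3 / 9.80 = 8472.4 m.
Barometric formula: P = P₀ exp(−z/H).
z/H = 2450.0/8472.4 = 0.28917; exp(−0.28917) = 0.74888.
P = 0.973 × 0.74888 = 0.72866 atm.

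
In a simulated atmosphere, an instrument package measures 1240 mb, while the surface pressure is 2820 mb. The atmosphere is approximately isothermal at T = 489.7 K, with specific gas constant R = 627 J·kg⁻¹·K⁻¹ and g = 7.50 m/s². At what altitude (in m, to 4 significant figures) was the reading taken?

z ≈ 33640 m

Scale height: H = RT/g = 627 × 489.7 / 7.50 = 40939 m.
Invert the barometric formula: z = H ln(P₀/P).
P₀/P = 2820/1240 = 2.2742; ln(2.2742) = 0.82163.
z = 40939 × 0.82163 = 33637 m.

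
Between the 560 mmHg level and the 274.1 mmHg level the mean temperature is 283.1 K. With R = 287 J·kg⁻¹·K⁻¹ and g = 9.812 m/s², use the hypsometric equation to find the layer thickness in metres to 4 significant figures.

Δz ≈ 5916 m

Hypsometric equation: Δz = (R T̄/g) ln(P₁/P₂).
R T̄/g = 287 × 283.1 / 9.812 = 8280.6 m.
ln(560/274.1) = ln(2.0430) = 0.71442.
Δz = 8280.6 × 0.71442 = 5915.8 m.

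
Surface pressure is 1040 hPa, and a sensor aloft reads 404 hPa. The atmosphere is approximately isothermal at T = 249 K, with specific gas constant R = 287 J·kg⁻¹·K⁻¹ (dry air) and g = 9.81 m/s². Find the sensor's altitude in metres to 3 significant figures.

z ≈ 6890 m

Scale height: H = RT/g = 287 × 249 / 9.81 = 7284.7 m.
Invert the barometric formula: z = H ln(P₀/P).
P₀/P = 1040/404 = 2.5743; ln(2.5743) = 0.94558.
z = 7284.7 × 0.94558 = 6888.3 m.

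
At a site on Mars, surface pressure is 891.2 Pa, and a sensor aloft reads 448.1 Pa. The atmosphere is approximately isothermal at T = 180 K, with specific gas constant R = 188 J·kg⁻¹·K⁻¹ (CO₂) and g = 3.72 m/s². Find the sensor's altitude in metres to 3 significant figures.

z ≈ 6250 m

Scale height: H = RT/g = 188 × 180 / 3.72 = 9096.8 m.
Invert the barometric formula: z = H ln(P₀/P).
P₀/P = 891.2/448.1 = 1.9888; ln(1.9888) = 0.68753.
z = 9096.8 × 0.68753 = 6254.3 m.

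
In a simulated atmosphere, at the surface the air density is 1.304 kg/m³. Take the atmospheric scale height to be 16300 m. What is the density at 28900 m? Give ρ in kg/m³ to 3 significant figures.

In an isothermal atmosphere, density decays like pressure: ρ = ρ₀ exp(−z/H).
z/H = 28900/16300 = 1.7730; exp(−1.7730) = 0.16982.
ρ = 1.304 × 0.16982 = 0.22145 kg/m³.

ρ ≈ 0.221 kg/m³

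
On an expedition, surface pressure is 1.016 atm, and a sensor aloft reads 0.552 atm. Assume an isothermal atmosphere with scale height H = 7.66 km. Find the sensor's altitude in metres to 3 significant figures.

z ≈ 4670 m

Invert the barometric formula: z = H ln(P₀/P).
P₀/P = 1.016/0.552 = 1.8406; ln(1.8406) = 0.61009.
z = 7660.0 × 0.61009 = 4673.3 m.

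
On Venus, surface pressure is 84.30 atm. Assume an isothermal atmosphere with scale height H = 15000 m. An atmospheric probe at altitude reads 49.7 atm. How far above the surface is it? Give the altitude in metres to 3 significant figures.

z ≈ 7930 m

Invert the barometric formula: z = H ln(P₀/P).
P₀/P = 84.30/49.7 = 1.6962; ln(1.6962) = 0.52839.
z = 15000 × 0.52839 = 7925.9 m.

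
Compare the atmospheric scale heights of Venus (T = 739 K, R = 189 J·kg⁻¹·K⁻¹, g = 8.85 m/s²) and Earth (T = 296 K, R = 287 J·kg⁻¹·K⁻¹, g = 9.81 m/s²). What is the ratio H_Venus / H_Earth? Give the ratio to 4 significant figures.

H = RT/g for each body.
H_Venus = 189 × 739 / 8.85 = 15782 m.
H_Earth = 287 × 296 / 9.81 = 8659.7 m.
H_Venus/H_Earth = 15782/8659.7 = 1.8225.

H_Venus/H_Earth ≈ 1.822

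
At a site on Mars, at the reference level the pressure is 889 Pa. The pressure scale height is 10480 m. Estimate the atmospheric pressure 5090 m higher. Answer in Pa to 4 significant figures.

Barometric formula: P = P₀ exp(−z/H).
z/H = 5090.0/10480 = 0.48569; exp(−0.48569) = 0.61527.
P = 889 × 0.61527 = 546.98 Pa.

P ≈ 547.0 Pa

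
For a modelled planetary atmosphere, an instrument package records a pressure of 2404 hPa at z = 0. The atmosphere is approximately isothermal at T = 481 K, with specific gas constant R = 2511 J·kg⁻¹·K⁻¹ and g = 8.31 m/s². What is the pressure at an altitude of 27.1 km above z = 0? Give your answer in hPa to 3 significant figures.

Scale height: H = RT/g = 2511 × 481 / 8.31 = 145340 m.
Barometric formula: P = P₀ exp(−z/H).
z/H = 27100/145340 = 0.18646; exp(−0.18646) = 0.82989.
P = 2404 × 0.82989 = 1995.1 hPa.

P ≈ 2000 hPa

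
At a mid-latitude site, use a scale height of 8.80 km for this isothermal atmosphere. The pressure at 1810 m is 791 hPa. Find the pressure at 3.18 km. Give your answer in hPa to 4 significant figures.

P ≈ 677.0 hPa

Between two levels, P₂ = P₁ exp(−Δz/H) with Δz = z₂ − z₁.
Δz = 3180.0 − 1810.0 = 1370.0 m; Δz/H = 1370.0/8800.0 = 0.15568.
P₂ = 791 × exp(−0.15568) = 791 × 0.85583 = 676.96 hPa.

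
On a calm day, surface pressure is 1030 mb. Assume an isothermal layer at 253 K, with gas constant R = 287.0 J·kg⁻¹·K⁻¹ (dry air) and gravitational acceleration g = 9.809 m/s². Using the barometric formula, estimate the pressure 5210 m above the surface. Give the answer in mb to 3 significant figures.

Scale height: H = RT/g = 287.0 × 253 / 9.809 = 7402.5 m.
Barometric formula: P = P₀ exp(−z/H).
z/H = 5210.0/7402.5 = 0.70382; exp(−0.70382) = 0.49469.
P = 1030 × 0.49469 = 509.53 mb.

P ≈ 510 mb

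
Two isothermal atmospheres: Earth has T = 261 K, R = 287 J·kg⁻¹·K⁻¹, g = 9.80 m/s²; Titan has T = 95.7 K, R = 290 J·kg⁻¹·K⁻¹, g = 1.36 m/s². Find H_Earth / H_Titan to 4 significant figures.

H_Earth/H_Titan ≈ 0.3746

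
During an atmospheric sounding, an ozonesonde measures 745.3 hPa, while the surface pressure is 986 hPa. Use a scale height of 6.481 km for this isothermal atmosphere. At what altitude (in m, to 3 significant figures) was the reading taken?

Invert the barometric formula: z = H ln(P₀/P).
P₀/P = 986/745.3 = 1.3230; ln(1.3230) = 0.27990.
z = 6481.0 × 0.27990 = 1814.0 m.

z ≈ 1810 m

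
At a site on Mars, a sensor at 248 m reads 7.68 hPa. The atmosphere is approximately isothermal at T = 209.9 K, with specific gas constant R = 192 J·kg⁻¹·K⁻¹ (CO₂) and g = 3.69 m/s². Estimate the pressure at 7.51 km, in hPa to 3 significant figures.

P ≈ 3.95 hPa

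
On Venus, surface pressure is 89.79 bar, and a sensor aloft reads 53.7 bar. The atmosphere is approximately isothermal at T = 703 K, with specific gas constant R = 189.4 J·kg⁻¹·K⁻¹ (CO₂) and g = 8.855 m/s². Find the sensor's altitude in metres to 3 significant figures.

Scale height: H = RT/g = 189.4 × 703 / 8.855 = 15036 m.
Invert the barometric formula: z = H ln(P₀/P).
P₀/P = 89.79/53.7 = 1.6721; ln(1.6721) = 0.51408.
z = 15036 × 0.51408 = 7729.7 m.

z ≈ 7730 m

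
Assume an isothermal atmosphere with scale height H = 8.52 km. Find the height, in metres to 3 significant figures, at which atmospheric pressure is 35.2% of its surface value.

Set P/P₀ = exp(−z/H) = 0.352, so z = −H ln(0.352).
−ln(0.352) = 1.0441; z = 8520.0 × 1.0441 = 8895.7 m.

z ≈ 8900 m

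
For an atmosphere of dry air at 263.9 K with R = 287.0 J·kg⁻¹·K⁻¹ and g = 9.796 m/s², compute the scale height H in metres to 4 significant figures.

H ≈ 7732 m

The scale height of an isothermal atmosphere is H = RT/g.
H = 287.0 × 263.9 / 9.796 = 75739/9.796 = 7731.6 m.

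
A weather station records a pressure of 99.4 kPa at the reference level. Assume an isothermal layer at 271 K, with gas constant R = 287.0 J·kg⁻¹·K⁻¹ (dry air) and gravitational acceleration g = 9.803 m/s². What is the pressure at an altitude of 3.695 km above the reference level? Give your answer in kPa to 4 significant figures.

P ≈ 62.39 kPa

Scale height: H = RT/g = 287.0 × 271 / 9.803 = 7934.0 m.
Barometric formula: P = P₀ exp(−z/H).
z/H = 3695.0/7934.0 = 0.46572; exp(−0.46572) = 0.62768.
P = 99.4 × 0.62768 = 62.391 kPa.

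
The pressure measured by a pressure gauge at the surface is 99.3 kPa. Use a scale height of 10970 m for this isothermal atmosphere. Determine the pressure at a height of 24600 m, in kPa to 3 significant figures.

Barometric formula: P = P₀ exp(−z/H).
z/H = 24600/10970 = 2.2425; exp(−2.2425) = 0.10619.
P = 99.3 × 0.10619 = 10.545 kPa.

P ≈ 10.5 kPa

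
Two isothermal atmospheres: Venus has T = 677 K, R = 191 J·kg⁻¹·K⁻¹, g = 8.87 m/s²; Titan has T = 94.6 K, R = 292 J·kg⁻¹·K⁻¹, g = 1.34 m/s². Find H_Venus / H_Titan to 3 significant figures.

H = RT/g for each body.
H_Venus = 191 × 677 / 8.87 = 14578 m.
H_Titan = 292 × 94.6 / 1.34 = 20614 m.
H_Venus/H_Titan = 14578/20614 = 0.70719.

H_Venus/H_Titan ≈ 0.707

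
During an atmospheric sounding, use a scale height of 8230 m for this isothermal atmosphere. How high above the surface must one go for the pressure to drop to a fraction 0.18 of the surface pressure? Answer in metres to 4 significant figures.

Set P/P₀ = exp(−z/H) = 0.18, so z = −H ln(0.18).
−ln(0.18) = 1.7148; z = 8230.0 × 1.7148 = 14113 m.

z ≈ 14110 m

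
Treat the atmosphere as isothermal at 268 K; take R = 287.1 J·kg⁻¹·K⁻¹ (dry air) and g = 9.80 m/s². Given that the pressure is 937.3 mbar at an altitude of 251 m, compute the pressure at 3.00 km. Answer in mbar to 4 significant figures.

Scale height: H = RT/g = 287.1 × 268 / 9.80 = 7851.3 m.
Between two levels, P₂ = P₁ exp(−Δz/H) with Δz = z₂ − z₁.
Δz = 3000.0 − 251.00 = 2749.0 m; Δz/H = 2749.0/7851.3 = 0.35013.
P₂ = 937.3 × exp(−0.35013) = 937.3 × 0.70460 = 660.42 mbar.

P ≈ 660.4 mbar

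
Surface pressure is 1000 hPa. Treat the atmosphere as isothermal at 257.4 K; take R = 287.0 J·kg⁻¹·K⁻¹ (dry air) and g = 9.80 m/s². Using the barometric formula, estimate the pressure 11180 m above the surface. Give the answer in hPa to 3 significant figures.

P ≈ 227 hPa

Scale height: H = RT/g = 287.0 × 257.4 / 9.80 = 7538.1 m.
Barometric formula: P = P₀ exp(−z/H).
z/H = 11180/7538.1 = 1.4831; exp(−1.4831) = 0.22693.
P = 1000 × 0.22693 = 226.93 hPa.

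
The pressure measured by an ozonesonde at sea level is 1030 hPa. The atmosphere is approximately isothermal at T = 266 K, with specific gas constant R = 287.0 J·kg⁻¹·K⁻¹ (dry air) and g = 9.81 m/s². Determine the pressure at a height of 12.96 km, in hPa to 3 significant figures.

P ≈ 195 hPa

Scale height: H = RT/g = 287.0 × 266 / 9.81 = 7782.1 m.
Barometric formula: P = P₀ exp(−z/H).
z/H = 12960/7782.1 = 1.6654; exp(−1.6654) = 0.18911.
P = 1030 × 0.18911 = 194.78 hPa.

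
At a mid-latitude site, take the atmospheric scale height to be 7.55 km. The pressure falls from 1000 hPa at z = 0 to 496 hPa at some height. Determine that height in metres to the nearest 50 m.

z ≈ 5300 m

Invert the barometric formula: z = H ln(P₀/P).
P₀/P = 1000/496 = 2.0161; ln(2.0161) = 0.70116.
z = 7550.0 × 0.70116 = 5293.8 m.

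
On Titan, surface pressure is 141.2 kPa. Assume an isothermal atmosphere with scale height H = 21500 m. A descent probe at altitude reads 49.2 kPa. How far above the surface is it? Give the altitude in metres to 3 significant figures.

z ≈ 22700 m

Invert the barometric formula: z = H ln(P₀/P).
P₀/P = 141.2/49.2 = 2.8699; ln(2.8699) = 1.0543.
z = 21500 × 1.0543 = 22667 m.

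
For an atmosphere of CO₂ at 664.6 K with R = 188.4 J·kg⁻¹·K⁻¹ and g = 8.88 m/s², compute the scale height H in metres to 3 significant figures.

The scale height of an isothermal atmosphere is H = RT/g.
H = 188.4 × 664.6 / 8.88 = 125210/8.88 = 14100 m.

H ≈ 14100 m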